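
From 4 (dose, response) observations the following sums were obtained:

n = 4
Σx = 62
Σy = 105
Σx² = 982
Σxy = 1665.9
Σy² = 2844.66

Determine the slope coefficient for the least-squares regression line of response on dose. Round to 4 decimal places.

Sxx = Σx² − (Σx)²/n = 982 − 961 = 21
Sxy = Σxy − (Σx)(Σy)/n = 1665.9 − 1627.5 = 38.4
b = Sxy/Sxx = 38.4/21 = 1.828571

1.8286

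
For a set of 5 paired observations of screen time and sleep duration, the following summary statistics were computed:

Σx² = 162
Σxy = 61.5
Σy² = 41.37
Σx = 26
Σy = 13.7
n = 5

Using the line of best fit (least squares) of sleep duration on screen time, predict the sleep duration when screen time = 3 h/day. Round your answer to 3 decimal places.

Sxx = Σx² − (Σx)²/n = 162 − 135.2 = 26.8
Sxy = Σxy − (Σx)(Σy)/n = 61.5 − 71.24 = -9.74
b = Sxy/Sxx = -9.74/26.8 = -0.363433
a = ȳ − b·x̄ = 2.74 − (-0.363433)·5.2 = 4.629851
ŷ(3) = a + b·3 = 4.629851 + (-0.363433)·3 = 3.539552

3.540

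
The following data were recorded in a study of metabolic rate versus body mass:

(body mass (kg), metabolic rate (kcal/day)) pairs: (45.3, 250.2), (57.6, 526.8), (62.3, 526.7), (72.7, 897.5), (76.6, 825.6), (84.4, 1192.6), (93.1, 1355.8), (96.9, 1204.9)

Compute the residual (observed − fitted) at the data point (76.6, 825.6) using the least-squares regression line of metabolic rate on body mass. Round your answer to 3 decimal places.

n = 8, Σx = 588.9, Σy = 6780.1, Σxy = 546615.59, Σx² = 45584.57
Sxx = Σx² − (Σx)²/n = 45584.57 − 43350.40125 = 2234.16875
Sxy = Σxy − (Σx)(Σy)/n = 546615.59 − 499100.11125 = 47515.47875
b = Sxy/Sxx = 47515.47875/2234.16875 = 21.267632
a = ȳ − b·x̄ = 847.5125 − 21.267632·73.6125 = -718.051059
ŷ(76.6) = -718.051059 + 21.267632·76.6 = 911.049551
residual = y − ŷ = 825.6 − 911.049551 = -85.449551

-85.450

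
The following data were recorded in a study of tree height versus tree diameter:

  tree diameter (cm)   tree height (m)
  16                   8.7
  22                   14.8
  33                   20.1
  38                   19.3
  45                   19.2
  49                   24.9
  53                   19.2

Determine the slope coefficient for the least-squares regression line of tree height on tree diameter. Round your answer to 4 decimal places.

n = 7, Σx = 256, Σy = 126.2, Σxy = 4963.2, Σx² = 10508
Sxx = Σx² − (Σx)²/n = 10508 − 9362.285714 = 1145.714286
Sxy = Σxy − (Σx)(Σy)/n = 4963.2 − 4615.314286 = 347.885714
b = Sxy/Sxx = 347.885714/1145.714286 = 0.303641

0.3036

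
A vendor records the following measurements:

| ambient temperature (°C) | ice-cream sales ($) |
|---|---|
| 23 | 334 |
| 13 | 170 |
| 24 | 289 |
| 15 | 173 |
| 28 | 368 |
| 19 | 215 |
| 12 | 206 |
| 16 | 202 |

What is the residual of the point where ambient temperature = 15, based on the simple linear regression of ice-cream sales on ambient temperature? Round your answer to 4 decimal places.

n = 8, Σx = 150, Σy = 1957, Σxy = 39516, Σx² = 3044
Sxx = Σx² − (Σx)²/n = 3044 − 2812.5 = 231.5
Sxy = Σxy − (Σx)(Σy)/n = 39516 − 36693.75 = 2822.25
b = Sxy/Sxx = 2822.25/231.5 = 12.191145
a = ȳ − b·x̄ = 244.625 − 12.191145·18.75 = 16.041037
ŷ(15) = 16.041037 + 12.191145·15 = 198.908207
residual = y − ŷ = 173 − 198.908207 = -25.908207

-25.9082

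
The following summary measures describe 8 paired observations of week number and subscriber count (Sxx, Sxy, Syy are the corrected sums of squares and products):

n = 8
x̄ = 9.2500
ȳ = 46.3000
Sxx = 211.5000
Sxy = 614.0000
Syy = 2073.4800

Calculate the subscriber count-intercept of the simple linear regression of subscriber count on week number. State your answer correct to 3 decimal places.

b = Sxy/Sxx = 614/211.5 = 2.903073
a = ȳ − b·x̄ = 46.3 − 2.903073·9.25 = 19.446572

19.447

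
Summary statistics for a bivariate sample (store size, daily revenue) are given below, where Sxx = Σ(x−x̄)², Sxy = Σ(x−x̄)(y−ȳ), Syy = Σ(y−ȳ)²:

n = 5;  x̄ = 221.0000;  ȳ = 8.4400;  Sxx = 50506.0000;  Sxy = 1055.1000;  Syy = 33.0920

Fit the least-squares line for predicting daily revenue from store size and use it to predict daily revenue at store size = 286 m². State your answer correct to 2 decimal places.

9.80

b = Sxy/Sxx = 1055.1/50506 = 0.020891
a = ȳ − b·x̄ = 8.44 − 0.020891·221 = 3.823180
ŷ(286) = a + b·286 = 3.823180 + 0.020891·286 = 9.797888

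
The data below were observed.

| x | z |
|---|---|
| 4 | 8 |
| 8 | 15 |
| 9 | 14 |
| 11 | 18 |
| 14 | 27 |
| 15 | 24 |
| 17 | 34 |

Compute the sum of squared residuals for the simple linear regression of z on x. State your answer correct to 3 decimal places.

31.898

n = 7, Σx = 78, Σy = 140, Σxy = 1792, Σx² = 992, Σy² = 3270
Sxx = Σx² − (Σx)²/n = 992 − 869.142857 = 122.857143
Sxy = Σxy − (Σx)(Σy)/n = 1792 − 1560 = 232
Syy = Σy² − (Σy)²/n = 3270 − 2800 = 470
b = Sxy/Sxx = 232/122.857143 = 1.888372
SSE = Syy − b·Sxy = 470 − 1.888372·232 = 31.897674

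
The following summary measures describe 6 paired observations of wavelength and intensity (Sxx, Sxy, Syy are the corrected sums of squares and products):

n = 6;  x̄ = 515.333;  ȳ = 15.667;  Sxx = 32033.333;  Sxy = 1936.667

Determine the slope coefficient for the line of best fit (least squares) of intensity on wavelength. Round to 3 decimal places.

b = Sxy/Sxx = 1936.667/32033.333 = 0.060458

0.060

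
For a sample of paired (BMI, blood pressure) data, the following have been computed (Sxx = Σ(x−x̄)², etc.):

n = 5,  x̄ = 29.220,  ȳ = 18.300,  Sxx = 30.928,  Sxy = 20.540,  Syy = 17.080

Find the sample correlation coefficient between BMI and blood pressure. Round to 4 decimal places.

0.8937

r = Sxy/√(Sxx·Syy) = 20.54/√(528.25024) = 20.54/22.983695 = 0.893677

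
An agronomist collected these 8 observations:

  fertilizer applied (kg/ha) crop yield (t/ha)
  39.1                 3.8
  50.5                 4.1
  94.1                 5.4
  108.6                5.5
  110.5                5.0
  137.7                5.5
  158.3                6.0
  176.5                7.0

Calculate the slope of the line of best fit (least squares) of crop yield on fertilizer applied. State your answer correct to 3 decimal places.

n = 8, Σx = 875.3, Σy = 42.3, Σxy = 4956.22, Σx² = 112110.51
Sxx = Σx² − (Σx)²/n = 112110.51 − 95768.76125 = 16341.74875
Sxy = Σxy − (Σx)(Σy)/n = 4956.22 − 4628.14875 = 328.07125
b = Sxy/Sxx = 328.07125/16341.74875 = 0.020076

0.020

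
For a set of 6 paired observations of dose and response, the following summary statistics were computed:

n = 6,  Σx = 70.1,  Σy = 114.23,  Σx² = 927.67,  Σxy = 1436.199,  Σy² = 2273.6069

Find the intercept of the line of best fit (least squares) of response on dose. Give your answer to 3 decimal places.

8.114

Sxx = Σx² − (Σx)²/n = 927.67 − 819.001667 = 108.668333
Sxy = Σxy − (Σx)(Σy)/n = 1436.199 − 1334.587167 = 101.611833
b = Sxy/Sxx = 101.611833/108.668333 = 0.935064
a = ȳ − b·x̄ = 19.038333 − 0.935064·11.683333 = 8.113670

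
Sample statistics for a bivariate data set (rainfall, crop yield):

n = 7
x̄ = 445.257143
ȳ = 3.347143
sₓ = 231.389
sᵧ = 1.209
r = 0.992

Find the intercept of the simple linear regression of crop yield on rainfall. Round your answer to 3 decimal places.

1.039

b = r · sᵧ/sₓ = 0.992 · 1.209/231.389 = 0.005183
a = ȳ − b·x̄ = 3.347143 − 0.005183·445.257143 = 1.039301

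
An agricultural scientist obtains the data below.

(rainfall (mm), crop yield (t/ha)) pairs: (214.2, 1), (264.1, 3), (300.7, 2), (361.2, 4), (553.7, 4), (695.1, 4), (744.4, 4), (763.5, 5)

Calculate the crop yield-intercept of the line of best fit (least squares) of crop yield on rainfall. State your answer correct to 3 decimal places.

n = 8, Σx = 3896.9, Σy = 27, Σxy = 14843, Σx² = 2263327.69
Sxx = Σx² − (Σx)²/n = 2263327.69 − 1898228.70125 = 365098.98875
Sxy = Σxy − (Σx)(Σy)/n = 14843 − 13152.0375 = 1690.9625
b = Sxy/Sxx = 1690.9625/365098.98875 = 0.004632
a = ȳ − b·x̄ = 3.375 − 0.004632·487.1125 = 1.118930

1.119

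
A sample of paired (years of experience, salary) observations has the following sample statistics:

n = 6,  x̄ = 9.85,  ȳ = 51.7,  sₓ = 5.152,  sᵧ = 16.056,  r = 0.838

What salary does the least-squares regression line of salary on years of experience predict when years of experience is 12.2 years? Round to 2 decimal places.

57.84

b = r · sᵧ/sₓ = 0.838 · 16.056/5.152 = 2.611593
a = ȳ − b·x̄ = 51.7 − 2.611593·9.85 = 25.975807
ŷ(12.2) = a + b·12.2 = 25.975807 + 2.611593·12.2 = 57.837244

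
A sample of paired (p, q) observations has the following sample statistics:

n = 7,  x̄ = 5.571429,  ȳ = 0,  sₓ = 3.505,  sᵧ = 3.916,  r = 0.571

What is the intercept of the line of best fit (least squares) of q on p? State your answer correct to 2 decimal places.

b = r · sᵧ/sₓ = 0.571 · 3.916/3.505 = 0.637956
a = ȳ − b·x̄ = 0 − 0.637956·5.571429 = -3.554327

-3.55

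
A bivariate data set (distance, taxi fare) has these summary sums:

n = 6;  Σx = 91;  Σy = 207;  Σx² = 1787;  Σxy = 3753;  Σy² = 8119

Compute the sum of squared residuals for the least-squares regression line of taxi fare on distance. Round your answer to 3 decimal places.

52.349

Sxx = Σx² − (Σx)²/n = 1787 − 1380.166667 = 406.833333
Sxy = Σxy − (Σx)(Σy)/n = 3753 − 3139.5 = 613.5
Syy = Σy² − (Σy)²/n = 8119 − 7141.5 = 977.5
b = Sxy/Sxx = 613.5/406.833333 = 1.507989
SSE = Syy − b·Sxy = 977.5 − 1.507989·613.5 = 52.349037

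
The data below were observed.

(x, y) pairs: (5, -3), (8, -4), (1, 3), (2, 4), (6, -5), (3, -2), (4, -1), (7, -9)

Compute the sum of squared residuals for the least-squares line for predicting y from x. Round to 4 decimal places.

31.8690

n = 8, Σx = 36, Σy = -17, Σxy = -139, Σx² = 204, Σy² = 161
Sxx = Σx² − (Σx)²/n = 204 − 162 = 42
Sxy = Σxy − (Σx)(Σy)/n = -139 − (-76.5) = -62.5
Syy = Σy² − (Σy)²/n = 161 − 36.125 = 124.875
b = Sxy/Sxx = -62.5/42 = -1.488095
SSE = Syy − b·Sxy = 124.875 − (-1.488095)·(-62.5) = 31.869048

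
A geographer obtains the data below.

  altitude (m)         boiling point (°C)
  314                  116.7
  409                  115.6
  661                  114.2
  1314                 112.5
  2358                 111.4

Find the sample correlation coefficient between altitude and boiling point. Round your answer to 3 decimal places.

n = 5, Σx = 5056, Σy = 570.4, Σxy = 569916.6, Σx² = 7989558, Σy² = 65090.1
Sxx = Σx² − (Σx)²/n = 7989558 − 5112627.2 = 2876930.8
Sxy = Σxy − (Σx)(Σy)/n = 569916.6 − 576788.48 = -6871.88
Syy = Σy² − (Σy)²/n = 65090.1 − 65071.232 = 18.868
r = Sxy/√(Sxx·Syy) = -6871.88/√(54281930.3344) = -6871.88/7367.627185 = -0.932713

-0.933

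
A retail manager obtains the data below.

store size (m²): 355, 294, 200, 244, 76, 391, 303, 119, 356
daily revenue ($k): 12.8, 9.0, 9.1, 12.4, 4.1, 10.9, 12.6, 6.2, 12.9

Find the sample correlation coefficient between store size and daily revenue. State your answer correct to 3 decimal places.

0.854

n = 9, Σx = 2338, Σy = 90, Σxy = 25757.1, Σx² = 703360, Σy² = 980.64
Sxx = Σx² − (Σx)²/n = 703360 − 607360.444444 = 95999.555556
Sxy = Σxy − (Σx)(Σy)/n = 25757.1 − 23380 = 2377.1
Syy = Σy² − (Σy)²/n = 980.64 − 900 = 80.64
r = Sxy/√(Sxx·Syy) = 2377.1/√(7741404.16) = 2377.1/2782.337895 = 0.854353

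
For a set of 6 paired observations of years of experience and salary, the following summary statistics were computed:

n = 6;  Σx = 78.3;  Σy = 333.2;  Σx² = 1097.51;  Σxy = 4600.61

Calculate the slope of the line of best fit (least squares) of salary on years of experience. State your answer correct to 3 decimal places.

Sxx = Σx² − (Σx)²/n = 1097.51 − 1021.815 = 75.695
Sxy = Σxy − (Σx)(Σy)/n = 4600.61 − 4348.26 = 252.35
b = Sxy/Sxx = 252.35/75.695 = 3.333774

3.334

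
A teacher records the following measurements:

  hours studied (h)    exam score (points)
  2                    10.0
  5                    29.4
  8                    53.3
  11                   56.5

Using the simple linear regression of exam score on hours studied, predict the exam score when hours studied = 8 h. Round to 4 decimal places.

45.4700

n = 4, Σx = 26, Σy = 149.2, Σxy = 1214.9, Σx² = 214
Sxx = Σx² − (Σx)²/n = 214 − 169 = 45
Sxy = Σxy − (Σx)(Σy)/n = 1214.9 − 969.8 = 245.1
b = Sxy/Sxx = 245.1/45 = 5.446667
a = ȳ − b·x̄ = 37.3 − 5.446667·6.5 = 1.896667
ŷ(8) = a + b·8 = 1.896667 + 5.446667·8 = 45.47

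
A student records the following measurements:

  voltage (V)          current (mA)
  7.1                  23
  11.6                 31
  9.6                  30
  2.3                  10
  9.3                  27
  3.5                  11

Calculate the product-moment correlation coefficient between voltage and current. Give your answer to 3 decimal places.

0.985

n = 6, Σx = 43.4, Σy = 132, Σxy = 1123.5, Σx² = 381.16, Σy² = 3340
Sxx = Σx² − (Σx)²/n = 381.16 − 313.926667 = 67.233333
Sxy = Σxy − (Σx)(Σy)/n = 1123.5 − 954.8 = 168.7
Syy = Σy² − (Σy)²/n = 3340 − 2904 = 436
r = Sxy/√(Sxx·Syy) = 168.7/√(29313.733333) = 168.7/171.212538 = 0.985325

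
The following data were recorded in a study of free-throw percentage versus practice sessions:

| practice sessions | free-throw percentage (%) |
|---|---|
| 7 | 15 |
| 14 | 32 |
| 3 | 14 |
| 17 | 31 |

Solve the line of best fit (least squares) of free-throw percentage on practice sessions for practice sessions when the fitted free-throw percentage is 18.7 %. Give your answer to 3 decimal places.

7.301

n = 4, Σx = 41, Σy = 92, Σxy = 1122, Σx² = 543
Sxx = Σx² − (Σx)²/n = 543 − 420.25 = 122.75
Sxy = Σxy − (Σx)(Σy)/n = 1122 − 943 = 179
b = Sxy/Sxx = 179/122.75 = 1.458248
a = ȳ − b·x̄ = 23 − 1.458248·10.25 = 8.052953
Set a + b·x = 18.7: x = (18.7 − 8.052953) / 1.458248 = 7.301257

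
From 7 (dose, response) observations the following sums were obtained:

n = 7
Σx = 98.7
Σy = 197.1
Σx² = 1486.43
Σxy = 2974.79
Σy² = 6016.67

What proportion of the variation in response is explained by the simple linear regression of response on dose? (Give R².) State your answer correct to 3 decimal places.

0.865

Sxx = Σx² − (Σx)²/n = 1486.43 − 1391.67 = 94.76
Sxy = Σxy − (Σx)(Σy)/n = 2974.79 − 2779.11 = 195.68
Syy = Σy² − (Σy)²/n = 6016.67 − 5549.772857 = 466.897143
R² = Sxy²/(Sxx·Syy) = (195.68)²/(94.76·466.897143) = 0.865459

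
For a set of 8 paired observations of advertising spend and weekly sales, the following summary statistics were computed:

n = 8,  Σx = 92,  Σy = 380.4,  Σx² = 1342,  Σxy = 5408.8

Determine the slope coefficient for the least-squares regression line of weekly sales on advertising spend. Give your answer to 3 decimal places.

3.642

Sxx = Σx² − (Σx)²/n = 1342 − 1058 = 284
Sxy = Σxy − (Σx)(Σy)/n = 5408.8 − 4374.6 = 1034.2
b = Sxy/Sxx = 1034.2/284 = 3.641549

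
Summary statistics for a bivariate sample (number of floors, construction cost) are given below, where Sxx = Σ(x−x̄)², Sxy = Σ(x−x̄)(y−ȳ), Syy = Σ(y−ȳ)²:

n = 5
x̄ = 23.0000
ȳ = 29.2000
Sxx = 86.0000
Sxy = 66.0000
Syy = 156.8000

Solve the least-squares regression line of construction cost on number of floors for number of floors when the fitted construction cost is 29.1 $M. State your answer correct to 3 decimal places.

b = Sxy/Sxx = 66/86 = 0.767442
a = ȳ − b·x̄ = 29.2 − 0.767442·23 = 11.548837
Set a + b·x = 29.1: x = (29.1 − 11.548837) / 0.767442 = 22.869697

22.870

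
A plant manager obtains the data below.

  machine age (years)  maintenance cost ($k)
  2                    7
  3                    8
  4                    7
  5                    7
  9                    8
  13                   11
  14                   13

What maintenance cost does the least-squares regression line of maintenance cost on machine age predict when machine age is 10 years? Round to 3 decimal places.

n = 7, Σx = 50, Σy = 61, Σxy = 498, Σx² = 500
Sxx = Σx² − (Σx)²/n = 500 − 357.142857 = 142.857143
Sxy = Σxy − (Σx)(Σy)/n = 498 − 435.714286 = 62.285714
b = Sxy/Sxx = 62.285714/142.857143 = 0.436
a = ȳ − b·x̄ = 8.714286 − 0.436·7.142857 = 5.6
ŷ(10) = a + b·10 = 5.6 + 0.436·10 = 9.96

9.960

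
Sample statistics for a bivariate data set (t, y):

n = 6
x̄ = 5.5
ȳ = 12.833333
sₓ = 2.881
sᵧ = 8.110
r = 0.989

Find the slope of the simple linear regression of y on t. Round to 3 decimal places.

b = r · sᵧ/sₓ = 0.989 · 8.11/2.881 = 2.784030

2.784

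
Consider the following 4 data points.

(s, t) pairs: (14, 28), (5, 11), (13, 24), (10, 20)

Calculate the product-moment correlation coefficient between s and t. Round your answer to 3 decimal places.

0.992

n = 4, Σx = 42, Σy = 83, Σxy = 959, Σx² = 490, Σy² = 1881
Sxx = Σx² − (Σx)²/n = 490 − 441 = 49
Sxy = Σxy − (Σx)(Σy)/n = 959 − 871.5 = 87.5
Syy = Σy² − (Σy)²/n = 1881 − 1722.25 = 158.75
r = Sxy/√(Sxx·Syy) = 87.5/√(7778.75) = 87.5/88.197222 = 0.992095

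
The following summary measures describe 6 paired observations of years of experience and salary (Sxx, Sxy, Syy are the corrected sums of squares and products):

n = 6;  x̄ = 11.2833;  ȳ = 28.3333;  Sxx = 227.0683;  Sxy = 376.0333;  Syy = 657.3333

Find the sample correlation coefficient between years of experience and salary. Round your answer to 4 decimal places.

r = Sxy/√(Sxx·Syy) = 376.0333/√(149259.554964) = 376.0333/386.341242 = 0.973319

0.9733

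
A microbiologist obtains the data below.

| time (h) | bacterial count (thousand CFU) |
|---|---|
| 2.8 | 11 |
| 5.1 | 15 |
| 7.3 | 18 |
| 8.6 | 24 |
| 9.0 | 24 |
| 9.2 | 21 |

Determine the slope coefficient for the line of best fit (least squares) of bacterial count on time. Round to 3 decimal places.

n = 6, Σx = 42, Σy = 113, Σxy = 854.3, Σx² = 326.74
Sxx = Σx² − (Σx)²/n = 326.74 − 294 = 32.74
Sxy = Σxy − (Σx)(Σy)/n = 854.3 − 791 = 63.3
b = Sxy/Sxx = 63.3/32.74 = 1.933415

1.933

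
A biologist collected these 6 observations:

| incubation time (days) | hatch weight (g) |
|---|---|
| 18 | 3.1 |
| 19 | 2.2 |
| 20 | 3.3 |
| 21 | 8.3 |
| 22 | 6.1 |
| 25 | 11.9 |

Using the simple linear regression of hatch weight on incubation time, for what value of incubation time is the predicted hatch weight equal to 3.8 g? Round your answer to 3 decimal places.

n = 6, Σx = 125, Σy = 34.9, Σxy = 769.6, Σx² = 2635
Sxx = Σx² − (Σx)²/n = 2635 − 2604.166667 = 30.833333
Sxy = Σxy − (Σx)(Σy)/n = 769.6 − 727.083333 = 42.516667
b = Sxy/Sxx = 42.516667/30.833333 = 1.378919
a = ȳ − b·x̄ = 5.816667 − 1.378919·20.833333 = -22.910811
Set a + b·x = 3.8: x = (3.8 − (-22.910811)) / 1.378919 = 19.370835

19.371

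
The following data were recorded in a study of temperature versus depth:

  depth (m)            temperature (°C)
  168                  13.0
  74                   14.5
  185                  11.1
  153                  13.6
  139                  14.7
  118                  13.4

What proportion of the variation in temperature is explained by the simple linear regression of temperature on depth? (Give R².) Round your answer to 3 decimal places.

0.528

n = 6, Σx = 837, Σy = 80.3, Σxy = 11015.8, Σx² = 124579, Σy² = 1083.07
Sxx = Σx² − (Σx)²/n = 124579 − 116761.5 = 7817.5
Sxy = Σxy − (Σx)(Σy)/n = 11015.8 − 11201.85 = -186.05
Syy = Σy² − (Σy)²/n = 1083.07 − 1074.681667 = 8.388333
R² = Sxy²/(Sxx·Syy) = (-186.05)²/(7817.5·8.388333) = 0.527856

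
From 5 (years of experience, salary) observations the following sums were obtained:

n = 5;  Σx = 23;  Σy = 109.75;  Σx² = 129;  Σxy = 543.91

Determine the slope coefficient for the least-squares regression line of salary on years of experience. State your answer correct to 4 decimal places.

Sxx = Σx² − (Σx)²/n = 129 − 105.8 = 23.2
Sxy = Σxy − (Σx)(Σy)/n = 543.91 − 504.85 = 39.06
b = Sxy/Sxx = 39.06/23.2 = 1.683621

1.6836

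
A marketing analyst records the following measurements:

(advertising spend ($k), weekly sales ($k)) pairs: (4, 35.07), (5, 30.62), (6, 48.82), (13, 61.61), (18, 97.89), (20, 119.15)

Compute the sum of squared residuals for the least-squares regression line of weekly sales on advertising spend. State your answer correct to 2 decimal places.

n = 6, Σx = 66, Σy = 393.16, Σxy = 5532.25, Σx² = 970, Σy² = 32125.8484
Sxx = Σx² − (Σx)²/n = 970 − 726 = 244
Sxy = Σxy − (Σx)(Σy)/n = 5532.25 − 4324.76 = 1207.49
Syy = Σy² − (Σy)²/n = 32125.8484 − 25762.464267 = 6363.384133
b = Sxy/Sxx = 1207.49/244 = 4.948730
SSE = Syy − b·Sxy = 6363.384133 − 4.948730·1207.49 = 387.842739

387.84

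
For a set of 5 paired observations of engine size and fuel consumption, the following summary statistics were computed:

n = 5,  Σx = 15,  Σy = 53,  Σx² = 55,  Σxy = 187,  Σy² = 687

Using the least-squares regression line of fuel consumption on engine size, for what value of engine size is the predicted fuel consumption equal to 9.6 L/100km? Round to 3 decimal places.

Sxx = Σx² − (Σx)²/n = 55 − 45 = 10
Sxy = Σxy − (Σx)(Σy)/n = 187 − 159 = 28
b = Sxy/Sxx = 28/10 = 2.8
a = ȳ − b·x̄ = 10.6 − 2.8·3 = 2.2
Set a + b·x = 9.6: x = (9.6 − 2.2) / 2.8 = 2.642857

2.643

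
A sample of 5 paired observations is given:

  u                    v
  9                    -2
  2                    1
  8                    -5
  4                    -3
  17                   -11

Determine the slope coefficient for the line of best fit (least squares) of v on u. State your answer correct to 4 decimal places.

-0.7090

n = 5, Σx = 40, Σy = -20, Σxy = -255, Σx² = 454
Sxx = Σx² − (Σx)²/n = 454 − 320 = 134
Sxy = Σxy − (Σx)(Σy)/n = -255 − (-160) = -95
b = Sxy/Sxx = -95/134 = -0.708955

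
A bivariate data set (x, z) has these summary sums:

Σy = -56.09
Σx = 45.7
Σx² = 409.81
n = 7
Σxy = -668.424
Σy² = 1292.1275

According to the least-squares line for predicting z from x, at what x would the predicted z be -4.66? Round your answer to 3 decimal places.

5.292

Sxx = Σx² − (Σx)²/n = 409.81 − 298.355714 = 111.454286
Sxy = Σxy − (Σx)(Σy)/n = -668.424 − (-366.187571) = -302.236429
b = Sxy/Sxx = -302.236429/111.454286 = -2.711752
a = ȳ − b·x̄ = -8.012857 − (-2.711752)·6.528571 = 9.691012
Set a + b·x = -4.66: x = (-4.66 − 9.691012) / (-2.711752) = 5.292154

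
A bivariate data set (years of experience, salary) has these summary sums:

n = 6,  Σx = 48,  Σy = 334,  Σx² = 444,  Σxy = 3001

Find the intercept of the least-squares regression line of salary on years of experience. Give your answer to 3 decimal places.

Sxx = Σx² − (Σx)²/n = 444 − 384 = 60
Sxy = Σxy − (Σx)(Σy)/n = 3001 − 2672 = 329
b = Sxy/Sxx = 329/60 = 5.483333
a = ȳ − b·x̄ = 55.666667 − 5.483333·8 = 11.8

11.800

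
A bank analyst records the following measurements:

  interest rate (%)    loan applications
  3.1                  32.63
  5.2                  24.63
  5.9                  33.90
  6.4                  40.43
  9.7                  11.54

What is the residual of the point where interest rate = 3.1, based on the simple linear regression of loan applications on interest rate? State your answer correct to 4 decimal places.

n = 5, Σx = 30.3, Σy = 143.13, Σxy = 799.929, Σx² = 206.51
Sxx = Σx² − (Σx)²/n = 206.51 − 183.618 = 22.892
Sxy = Σxy − (Σx)(Σy)/n = 799.929 − 867.3678 = -67.4388
b = Sxy/Sxx = -67.4388/22.892 = -2.945955
a = ȳ − b·x̄ = 28.626 − (-2.945955)·6.06 = 46.478487
ŷ(3.1) = 46.478487 + (-2.945955)·3.1 = 37.346027
residual = y − ŷ = 32.63 − 37.346027 = -4.716027

-4.7160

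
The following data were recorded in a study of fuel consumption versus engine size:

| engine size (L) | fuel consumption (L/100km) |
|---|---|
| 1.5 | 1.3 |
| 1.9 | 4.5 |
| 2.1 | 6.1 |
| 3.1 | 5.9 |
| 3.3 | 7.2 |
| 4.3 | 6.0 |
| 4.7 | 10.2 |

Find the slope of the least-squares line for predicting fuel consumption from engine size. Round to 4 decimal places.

n = 7, Σx = 20.9, Σy = 41.2, Σxy = 139.1, Σx² = 71.35
Sxx = Σx² − (Σx)²/n = 71.35 − 62.401429 = 8.948571
Sxy = Σxy − (Σx)(Σy)/n = 139.1 − 123.011429 = 16.088571
b = Sxy/Sxx = 16.088571/8.948571 = 1.797893

1.7979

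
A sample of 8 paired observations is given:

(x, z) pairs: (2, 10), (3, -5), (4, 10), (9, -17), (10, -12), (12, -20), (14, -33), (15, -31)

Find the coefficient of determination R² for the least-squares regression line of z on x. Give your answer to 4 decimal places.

0.8808

n = 8, Σx = 69, Σy = -98, Σxy = -1395, Σx² = 775, Σy² = 3108
Sxx = Σx² − (Σx)²/n = 775 − 595.125 = 179.875
Sxy = Σxy − (Σx)(Σy)/n = -1395 − (-845.25) = -549.75
Syy = Σy² − (Σy)²/n = 3108 − 1200.5 = 1907.5
R² = Sxy²/(Sxx·Syy) = (-549.75)²/(179.875·1907.5) = 0.880836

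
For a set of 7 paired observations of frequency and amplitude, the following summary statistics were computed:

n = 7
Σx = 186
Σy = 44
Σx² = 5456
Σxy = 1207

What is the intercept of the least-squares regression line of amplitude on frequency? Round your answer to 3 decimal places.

Sxx = Σx² − (Σx)²/n = 5456 − 4942.285714 = 513.714286
Sxy = Σxy − (Σx)(Σy)/n = 1207 − 1169.142857 = 37.857143
b = Sxy/Sxx = 37.857143/513.714286 = 0.073693
a = ȳ − b·x̄ = 6.285714 − 0.073693·26.571429 = 4.327586

4.328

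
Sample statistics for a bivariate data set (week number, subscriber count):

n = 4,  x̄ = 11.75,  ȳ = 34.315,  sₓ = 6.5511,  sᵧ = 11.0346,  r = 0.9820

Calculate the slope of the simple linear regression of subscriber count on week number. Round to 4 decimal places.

b = r · sᵧ/sₓ = 0.982 · 11.0346/6.5511 = 1.654070

1.6541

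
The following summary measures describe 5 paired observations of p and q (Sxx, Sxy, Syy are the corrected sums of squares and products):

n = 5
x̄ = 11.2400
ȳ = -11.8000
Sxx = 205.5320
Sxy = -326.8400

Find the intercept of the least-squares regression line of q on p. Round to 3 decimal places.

b = Sxy/Sxx = -326.84/205.532 = -1.590215
a = ȳ − b·x̄ = -11.8 − (-1.590215)·11.24 = 6.074013

6.074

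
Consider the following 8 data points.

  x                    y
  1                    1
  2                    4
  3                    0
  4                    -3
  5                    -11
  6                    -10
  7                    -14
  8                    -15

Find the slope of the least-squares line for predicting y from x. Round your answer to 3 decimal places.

-2.857

n = 8, Σx = 36, Σy = -48, Σxy = -336, Σx² = 204
Sxx = Σx² − (Σx)²/n = 204 − 162 = 42
Sxy = Σxy − (Σx)(Σy)/n = -336 − (-216) = -120
b = Sxy/Sxx = -120/42 = -2.857143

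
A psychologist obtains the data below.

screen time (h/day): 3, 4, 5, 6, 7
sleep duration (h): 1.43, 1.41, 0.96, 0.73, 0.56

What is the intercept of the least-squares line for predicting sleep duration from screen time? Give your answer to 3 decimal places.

n = 5, Σx = 25, Σy = 5.09, Σxy = 23.03, Σx² = 135
Sxx = Σx² − (Σx)²/n = 135 − 125 = 10
Sxy = Σxy − (Σx)(Σy)/n = 23.03 − 25.45 = -2.42
b = Sxy/Sxx = -2.42/10 = -0.242
a = ȳ − b·x̄ = 1.018 − (-0.242)·5 = 2.228

2.228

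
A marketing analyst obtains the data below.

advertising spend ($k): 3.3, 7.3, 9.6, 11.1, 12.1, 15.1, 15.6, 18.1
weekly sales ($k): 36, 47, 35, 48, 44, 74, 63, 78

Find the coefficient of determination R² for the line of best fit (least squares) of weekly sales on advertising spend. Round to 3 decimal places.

0.730

n = 8, Σx = 92.2, Σy = 425, Σxy = 5375.1, Σx² = 1224.94, Σy² = 24499
Sxx = Σx² − (Σx)²/n = 1224.94 − 1062.605 = 162.335
Sxy = Σxy − (Σx)(Σy)/n = 5375.1 − 4898.125 = 476.975
Syy = Σy² − (Σy)²/n = 24499 − 22578.125 = 1920.875
R² = Sxy²/(Sxx·Syy) = (476.975)²/(162.335·1920.875) = 0.729592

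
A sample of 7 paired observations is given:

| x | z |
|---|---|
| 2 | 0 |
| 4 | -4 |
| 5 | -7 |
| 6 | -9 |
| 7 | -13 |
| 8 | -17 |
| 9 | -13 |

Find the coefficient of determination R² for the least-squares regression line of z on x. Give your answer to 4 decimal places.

n = 7, Σx = 41, Σy = -63, Σxy = -449, Σx² = 275, Σy² = 773
Sxx = Σx² − (Σx)²/n = 275 − 240.142857 = 34.857143
Sxy = Σxy − (Σx)(Σy)/n = -449 − (-369) = -80
Syy = Σy² − (Σy)²/n = 773 − 567 = 206
R² = Sxy²/(Sxx·Syy) = (-80)²/(34.857143·206) = 0.891294

0.8913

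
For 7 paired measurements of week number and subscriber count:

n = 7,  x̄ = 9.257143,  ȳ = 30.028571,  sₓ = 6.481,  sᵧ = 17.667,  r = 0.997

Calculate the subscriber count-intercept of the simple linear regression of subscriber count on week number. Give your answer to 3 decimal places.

b = r · sᵧ/sₓ = 0.997 · 17.667/6.481 = 2.717790
a = ȳ − b·x̄ = 30.028571 − 2.717790·9.257143 = 4.869597

4.870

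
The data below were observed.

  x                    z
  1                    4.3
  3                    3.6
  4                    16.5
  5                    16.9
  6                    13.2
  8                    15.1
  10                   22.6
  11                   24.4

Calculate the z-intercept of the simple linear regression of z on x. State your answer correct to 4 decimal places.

n = 8, Σx = 48, Σy = 116.6, Σxy = 860, Σx² = 372
Sxx = Σx² − (Σx)²/n = 372 − 288 = 84
Sxy = Σxy − (Σx)(Σy)/n = 860 − 699.6 = 160.4
b = Sxy/Sxx = 160.4/84 = 1.909524
a = ȳ − b·x̄ = 14.575 − 1.909524·6 = 3.117857

3.1179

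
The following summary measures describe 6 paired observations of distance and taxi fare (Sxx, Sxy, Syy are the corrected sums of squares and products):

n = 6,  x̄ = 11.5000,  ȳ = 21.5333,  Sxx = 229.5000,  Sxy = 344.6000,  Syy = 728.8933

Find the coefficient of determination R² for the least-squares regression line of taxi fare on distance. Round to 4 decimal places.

0.7099

R² = Sxy²/(Sxx·Syy) = (344.6)²/(229.5·728.8933) = 0.709878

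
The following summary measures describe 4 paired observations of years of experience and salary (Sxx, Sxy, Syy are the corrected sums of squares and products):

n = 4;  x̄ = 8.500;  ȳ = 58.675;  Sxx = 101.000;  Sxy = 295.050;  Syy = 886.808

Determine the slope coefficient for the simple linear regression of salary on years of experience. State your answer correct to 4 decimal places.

b = Sxy/Sxx = 295.05/101 = 2.921287

2.9213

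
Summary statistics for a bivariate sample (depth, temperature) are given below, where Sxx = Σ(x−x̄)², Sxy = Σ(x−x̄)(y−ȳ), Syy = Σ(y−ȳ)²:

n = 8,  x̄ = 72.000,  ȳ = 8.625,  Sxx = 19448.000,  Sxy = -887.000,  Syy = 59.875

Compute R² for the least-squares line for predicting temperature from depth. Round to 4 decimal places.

R² = Sxy²/(Sxx·Syy) = (-887)²/(19448·59.875) = 0.675658

0.6757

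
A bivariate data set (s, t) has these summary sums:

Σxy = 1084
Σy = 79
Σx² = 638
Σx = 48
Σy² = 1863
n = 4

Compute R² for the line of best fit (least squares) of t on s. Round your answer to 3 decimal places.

Sxx = Σx² − (Σx)²/n = 638 − 576 = 62
Sxy = Σxy − (Σx)(Σy)/n = 1084 − 948 = 136
Syy = Σy² − (Σy)²/n = 1863 − 1560.25 = 302.75
R² = Sxy²/(Sxx·Syy) = (136)²/(62·302.75) = 0.985376

0.985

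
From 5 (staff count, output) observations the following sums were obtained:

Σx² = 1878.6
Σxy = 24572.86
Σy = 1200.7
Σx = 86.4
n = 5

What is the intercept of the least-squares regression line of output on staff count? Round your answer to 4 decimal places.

68.7433

Sxx = Σx² − (Σx)²/n = 1878.6 − 1492.992 = 385.608
Sxy = Σxy − (Σx)(Σy)/n = 24572.86 − 20748.096 = 3824.764
b = Sxy/Sxx = 3824.764/385.608 = 9.918788
a = ȳ − b·x̄ = 240.14 − 9.918788·17.28 = 68.743343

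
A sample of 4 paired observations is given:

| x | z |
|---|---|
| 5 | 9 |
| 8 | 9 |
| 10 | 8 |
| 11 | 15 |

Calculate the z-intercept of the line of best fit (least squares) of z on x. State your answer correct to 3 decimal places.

4.786

n = 4, Σx = 34, Σy = 41, Σxy = 362, Σx² = 310
Sxx = Σx² − (Σx)²/n = 310 − 289 = 21
Sxy = Σxy − (Σx)(Σy)/n = 362 − 348.5 = 13.5
b = Sxy/Sxx = 13.5/21 = 0.642857
a = ȳ − b·x̄ = 10.25 − 0.642857·8.5 = 4.785714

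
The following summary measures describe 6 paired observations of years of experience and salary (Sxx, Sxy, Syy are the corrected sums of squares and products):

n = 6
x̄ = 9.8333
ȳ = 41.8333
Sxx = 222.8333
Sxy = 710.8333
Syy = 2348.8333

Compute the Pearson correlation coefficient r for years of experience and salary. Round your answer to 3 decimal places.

r = Sxy/√(Sxx·Syy) = 710.8333/√(523398.275389) = 710.8333/723.462698 = 0.982543

0.983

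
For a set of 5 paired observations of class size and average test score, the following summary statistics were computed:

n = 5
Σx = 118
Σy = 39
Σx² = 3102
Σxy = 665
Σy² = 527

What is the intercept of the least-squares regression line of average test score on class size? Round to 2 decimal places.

Sxx = Σx² − (Σx)²/n = 3102 − 2784.8 = 317.2
Sxy = Σxy − (Σx)(Σy)/n = 665 − 920.4 = -255.4
b = Sxy/Sxx = -255.4/317.2 = -0.805170
a = ȳ − b·x̄ = 7.8 − (-0.805170)·23.6 = 26.802018

26.80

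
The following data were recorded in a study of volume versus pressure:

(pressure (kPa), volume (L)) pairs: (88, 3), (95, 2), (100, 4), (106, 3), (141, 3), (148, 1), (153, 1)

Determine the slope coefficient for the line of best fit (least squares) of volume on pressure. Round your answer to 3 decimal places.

-0.027

n = 7, Σx = 831, Σy = 17, Σxy = 1896, Σx² = 103199
Sxx = Σx² − (Σx)²/n = 103199 − 98651.571429 = 4547.428571
Sxy = Σxy − (Σx)(Σy)/n = 1896 − 2018.142857 = -122.142857
b = Sxy/Sxx = -122.142857/4547.428571 = -0.026860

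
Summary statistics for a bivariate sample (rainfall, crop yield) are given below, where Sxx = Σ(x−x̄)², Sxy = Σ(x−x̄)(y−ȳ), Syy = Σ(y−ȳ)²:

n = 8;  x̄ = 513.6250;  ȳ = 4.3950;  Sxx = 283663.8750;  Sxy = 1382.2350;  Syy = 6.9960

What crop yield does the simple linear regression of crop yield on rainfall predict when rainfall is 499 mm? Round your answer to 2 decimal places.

b = Sxy/Sxx = 1382.235/283663.875 = 0.004873
a = ȳ − b·x̄ = 4.395 − 0.004873·513.625 = 1.892212
ŷ(499) = a + b·499 = 1.892212 + 0.004873·499 = 4.323735

4.32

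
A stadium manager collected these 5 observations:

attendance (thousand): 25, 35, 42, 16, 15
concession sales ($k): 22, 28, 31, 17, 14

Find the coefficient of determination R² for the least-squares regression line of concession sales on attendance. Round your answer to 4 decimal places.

0.9804

n = 5, Σx = 133, Σy = 112, Σxy = 3314, Σx² = 4095, Σy² = 2714
Sxx = Σx² − (Σx)²/n = 4095 − 3537.8 = 557.2
Sxy = Σxy − (Σx)(Σy)/n = 3314 − 2979.2 = 334.8
Syy = Σy² − (Σy)²/n = 2714 − 2508.8 = 205.2
R² = Sxy²/(Sxx·Syy) = (334.8)²/(557.2·205.2) = 0.980353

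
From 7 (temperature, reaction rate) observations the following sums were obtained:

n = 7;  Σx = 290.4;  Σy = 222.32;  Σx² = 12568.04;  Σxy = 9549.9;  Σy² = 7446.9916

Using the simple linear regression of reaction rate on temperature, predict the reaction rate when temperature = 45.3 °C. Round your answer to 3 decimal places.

34.154

Sxx = Σx² − (Σx)²/n = 12568.04 − 12047.451429 = 520.588571
Sxy = Σxy − (Σx)(Σy)/n = 9549.9 − 9223.104 = 326.796
b = Sxy/Sxx = 326.796/520.588571 = 0.627743
a = ȳ − b·x̄ = 31.76 − 0.627743·41.485714 = 5.717620
ŷ(45.3) = a + b·45.3 = 5.717620 + 0.627743·45.3 = 34.154392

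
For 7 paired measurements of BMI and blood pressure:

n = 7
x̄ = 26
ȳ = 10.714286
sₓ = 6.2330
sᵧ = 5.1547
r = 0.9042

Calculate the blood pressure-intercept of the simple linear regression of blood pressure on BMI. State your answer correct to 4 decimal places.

-8.7279

b = r · sᵧ/sₓ = 0.9042 · 5.1547/6.233 = 0.747775
a = ȳ − b·x̄ = 10.714286 − 0.747775·26 = -8.727856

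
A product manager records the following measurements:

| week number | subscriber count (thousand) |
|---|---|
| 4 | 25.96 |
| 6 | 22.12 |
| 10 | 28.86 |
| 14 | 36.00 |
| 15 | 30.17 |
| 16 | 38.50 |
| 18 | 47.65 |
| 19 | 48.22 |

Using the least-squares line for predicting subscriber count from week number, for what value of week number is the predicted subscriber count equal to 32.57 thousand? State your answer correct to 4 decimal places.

n = 8, Σx = 102, Σy = 277.48, Σxy = 3871.59, Σx² = 1514
Sxx = Σx² − (Σx)²/n = 1514 − 1300.5 = 213.5
Sxy = Σxy − (Σx)(Σy)/n = 3871.59 − 3537.87 = 333.72
b = Sxy/Sxx = 333.72/213.5 = 1.563091
a = ȳ − b·x̄ = 34.685 − 1.563091·12.75 = 14.755585
Set a + b·x = 32.57: x = (32.57 − 14.755585) / 1.563091 = 11.396912

11.3969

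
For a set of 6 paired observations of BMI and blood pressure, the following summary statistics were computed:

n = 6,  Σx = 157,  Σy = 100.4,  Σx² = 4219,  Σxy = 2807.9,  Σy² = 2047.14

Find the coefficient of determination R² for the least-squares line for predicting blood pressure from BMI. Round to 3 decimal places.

0.803

Sxx = Σx² − (Σx)²/n = 4219 − 4108.166667 = 110.833333
Sxy = Σxy − (Σx)(Σy)/n = 2807.9 − 2627.133333 = 180.766667
Syy = Σy² − (Σy)²/n = 2047.14 − 1680.026667 = 367.113333
R² = Sxy²/(Sxx·Syy) = (180.766667)²/(110.833333·367.113333) = 0.803094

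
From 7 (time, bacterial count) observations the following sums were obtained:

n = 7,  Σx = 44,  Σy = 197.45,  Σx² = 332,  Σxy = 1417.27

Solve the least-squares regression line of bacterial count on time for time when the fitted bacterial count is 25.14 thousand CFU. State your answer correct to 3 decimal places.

5.321

Sxx = Σx² − (Σx)²/n = 332 − 276.571429 = 55.428571
Sxy = Σxy − (Σx)(Σy)/n = 1417.27 − 1241.114286 = 176.155714
b = Sxy/Sxx = 176.155714/55.428571 = 3.178067
a = ȳ − b·x̄ = 28.207143 − 3.178067·6.285714 = 8.230722
Set a + b·x = 25.14: x = (25.14 − 8.230722) / 3.178067 = 5.320617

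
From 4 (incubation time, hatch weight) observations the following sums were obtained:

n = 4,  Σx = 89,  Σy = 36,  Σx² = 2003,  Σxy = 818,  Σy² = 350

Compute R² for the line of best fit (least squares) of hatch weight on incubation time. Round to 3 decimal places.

Sxx = Σx² − (Σx)²/n = 2003 − 1980.25 = 22.75
Sxy = Σxy − (Σx)(Σy)/n = 818 − 801 = 17
Syy = Σy² − (Σy)²/n = 350 − 324 = 26
R² = Sxy²/(Sxx·Syy) = (17)²/(22.75·26) = 0.488588

0.489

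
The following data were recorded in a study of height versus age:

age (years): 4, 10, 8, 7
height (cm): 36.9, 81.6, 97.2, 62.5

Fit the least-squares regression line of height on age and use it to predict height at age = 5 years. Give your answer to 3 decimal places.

n = 4, Σx = 29, Σy = 278.2, Σxy = 2178.7, Σx² = 229
Sxx = Σx² − (Σx)²/n = 229 − 210.25 = 18.75
Sxy = Σxy − (Σx)(Σy)/n = 2178.7 − 2016.95 = 161.75
b = Sxy/Sxx = 161.75/18.75 = 8.626667
a = ȳ − b·x̄ = 69.55 − 8.626667·7.25 = 7.006667
ŷ(5) = a + b·5 = 7.006667 + 8.626667·5 = 50.14

50.140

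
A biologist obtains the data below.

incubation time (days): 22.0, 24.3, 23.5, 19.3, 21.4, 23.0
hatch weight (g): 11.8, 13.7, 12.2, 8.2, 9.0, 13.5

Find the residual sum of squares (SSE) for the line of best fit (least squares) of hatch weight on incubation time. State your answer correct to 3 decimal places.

4.460

n = 6, Σx = 133.5, Σy = 68.4, Σxy = 1540.57, Σx² = 2986.19, Σy² = 806.26
Sxx = Σx² − (Σx)²/n = 2986.19 − 2970.375 = 15.815
Sxy = Σxy − (Σx)(Σy)/n = 1540.57 − 1521.9 = 18.67
Syy = Σy² − (Σy)²/n = 806.26 − 779.76 = 26.5
b = Sxy/Sxx = 18.67/15.815 = 1.180525
SSE = Syy − b·Sxy = 26.5 − 1.180525·18.67 = 4.459602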